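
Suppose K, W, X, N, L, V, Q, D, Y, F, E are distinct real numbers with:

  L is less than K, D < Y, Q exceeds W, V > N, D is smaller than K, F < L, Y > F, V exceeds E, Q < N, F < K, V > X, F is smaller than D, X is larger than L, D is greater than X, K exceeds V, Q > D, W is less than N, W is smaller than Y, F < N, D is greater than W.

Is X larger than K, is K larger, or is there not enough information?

K

X < D and D < Q give X < Q.
Then Q < N extends the chain to N.
With N < V: X < D < Q < N < V.
Then V < K extends the chain to K.
So K is larger.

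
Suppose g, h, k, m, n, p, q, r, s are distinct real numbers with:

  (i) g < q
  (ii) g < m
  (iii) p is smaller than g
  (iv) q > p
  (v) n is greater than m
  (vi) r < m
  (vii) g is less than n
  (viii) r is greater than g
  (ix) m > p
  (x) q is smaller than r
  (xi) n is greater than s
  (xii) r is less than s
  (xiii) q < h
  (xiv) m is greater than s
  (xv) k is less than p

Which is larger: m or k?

m

The relevant relations are k < p; p < g; g < q; q < r; r < s; s < m.
Chaining these gives k < p < g < q < r < s < m.
So k < m; m is the larger of the two.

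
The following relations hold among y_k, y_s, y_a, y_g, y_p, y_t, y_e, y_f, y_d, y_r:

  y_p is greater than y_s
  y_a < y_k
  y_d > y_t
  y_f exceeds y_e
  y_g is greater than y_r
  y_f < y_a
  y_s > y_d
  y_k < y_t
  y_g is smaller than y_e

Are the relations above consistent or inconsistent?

consistent

Every relation is compatible with y_r < y_g < y_e < y_f < y_a < y_k < y_t < y_d < y_s < y_p; the set is consistent.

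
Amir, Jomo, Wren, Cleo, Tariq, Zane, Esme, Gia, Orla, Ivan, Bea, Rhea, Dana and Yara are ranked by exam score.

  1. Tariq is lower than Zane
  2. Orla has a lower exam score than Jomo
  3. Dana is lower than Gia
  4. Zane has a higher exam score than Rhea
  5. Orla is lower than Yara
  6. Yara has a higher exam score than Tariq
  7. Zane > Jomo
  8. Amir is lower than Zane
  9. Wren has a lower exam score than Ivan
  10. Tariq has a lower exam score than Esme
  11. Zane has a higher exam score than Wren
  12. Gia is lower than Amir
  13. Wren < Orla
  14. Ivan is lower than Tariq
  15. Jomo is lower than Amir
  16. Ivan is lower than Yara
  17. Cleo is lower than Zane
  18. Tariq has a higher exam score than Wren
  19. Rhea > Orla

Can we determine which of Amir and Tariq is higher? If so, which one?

undetermined

Following every chain through Tariq: above Tariq we get Yara, Zane, Esme; below Tariq we get Wren, Ivan.
Amir is not reached, and no chain runs the other way from Amir to Tariq.
So the given relations leave the order of Tariq and Amir undetermined.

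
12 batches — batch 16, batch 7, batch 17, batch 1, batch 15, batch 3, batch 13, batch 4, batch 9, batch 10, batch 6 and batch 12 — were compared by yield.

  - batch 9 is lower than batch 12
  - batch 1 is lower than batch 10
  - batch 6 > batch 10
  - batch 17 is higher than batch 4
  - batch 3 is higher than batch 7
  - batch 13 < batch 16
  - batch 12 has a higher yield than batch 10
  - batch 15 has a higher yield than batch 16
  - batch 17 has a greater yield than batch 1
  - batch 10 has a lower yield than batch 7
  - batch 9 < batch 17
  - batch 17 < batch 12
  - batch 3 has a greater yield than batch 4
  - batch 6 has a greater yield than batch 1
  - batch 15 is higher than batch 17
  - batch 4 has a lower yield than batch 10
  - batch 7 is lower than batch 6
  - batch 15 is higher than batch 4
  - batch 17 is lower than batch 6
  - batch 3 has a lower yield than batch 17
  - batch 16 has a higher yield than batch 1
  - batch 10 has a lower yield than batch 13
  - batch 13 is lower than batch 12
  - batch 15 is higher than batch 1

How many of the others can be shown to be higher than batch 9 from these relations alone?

4

From batch 9 the given relations immediately reach batch 17, batch 12.
From those, batch 6, batch 15 — 4 in total.
Nothing else is reachable above batch 9; 4 in all.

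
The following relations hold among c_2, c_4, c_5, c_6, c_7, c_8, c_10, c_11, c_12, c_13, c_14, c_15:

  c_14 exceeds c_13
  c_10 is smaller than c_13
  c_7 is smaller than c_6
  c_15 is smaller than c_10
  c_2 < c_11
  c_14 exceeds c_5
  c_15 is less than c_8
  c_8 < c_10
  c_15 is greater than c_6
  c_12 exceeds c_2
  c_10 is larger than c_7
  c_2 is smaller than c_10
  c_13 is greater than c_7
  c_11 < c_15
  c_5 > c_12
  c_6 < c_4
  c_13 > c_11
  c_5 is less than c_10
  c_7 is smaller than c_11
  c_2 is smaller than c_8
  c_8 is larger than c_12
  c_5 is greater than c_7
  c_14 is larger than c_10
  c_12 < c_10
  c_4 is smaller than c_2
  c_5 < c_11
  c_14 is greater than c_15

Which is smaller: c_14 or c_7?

c_7 < c_6 < c_4 < c_2 < c_12 < c_5 < c_11 < c_15 < c_8 < c_10 < c_13 < c_14, by transitivity through c_6, c_4, c_2, c_12, c_5, c_11, c_15, c_8, c_10, c_13.
So c_7 < c_14; c_7 is the smaller of the two.

c_7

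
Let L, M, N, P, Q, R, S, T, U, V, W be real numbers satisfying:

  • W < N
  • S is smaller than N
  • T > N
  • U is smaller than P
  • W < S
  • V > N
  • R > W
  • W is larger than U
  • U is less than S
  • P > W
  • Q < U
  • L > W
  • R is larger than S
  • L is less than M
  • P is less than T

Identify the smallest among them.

U is not least since Q < U; W is not least since U < W; L is not least since W < L; S is not least since W < S; N is not least since S < N; V is not least since N < V; R is not least since W < R; P is not least since U < P; T is not least since P < T; M is not least since L < M.
Only Q has nothing below it, so Q is the smallest.

Q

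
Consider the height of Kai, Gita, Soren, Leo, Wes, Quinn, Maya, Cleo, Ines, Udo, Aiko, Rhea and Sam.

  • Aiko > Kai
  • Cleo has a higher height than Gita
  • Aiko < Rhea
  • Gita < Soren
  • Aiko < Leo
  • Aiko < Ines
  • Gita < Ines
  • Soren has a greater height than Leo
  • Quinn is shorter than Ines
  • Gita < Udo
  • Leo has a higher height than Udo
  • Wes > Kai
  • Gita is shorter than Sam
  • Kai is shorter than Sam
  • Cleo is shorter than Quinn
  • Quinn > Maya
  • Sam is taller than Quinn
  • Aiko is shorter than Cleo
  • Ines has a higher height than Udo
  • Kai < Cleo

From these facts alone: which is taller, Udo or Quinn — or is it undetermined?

Following every chain through Udo: above Udo we get Leo, Soren, Ines; below Udo we get Gita.
Quinn is not reached, and no chain runs the other way from Quinn to Udo.
So the given relations leave the order of Udo and Quinn undetermined.

undetermined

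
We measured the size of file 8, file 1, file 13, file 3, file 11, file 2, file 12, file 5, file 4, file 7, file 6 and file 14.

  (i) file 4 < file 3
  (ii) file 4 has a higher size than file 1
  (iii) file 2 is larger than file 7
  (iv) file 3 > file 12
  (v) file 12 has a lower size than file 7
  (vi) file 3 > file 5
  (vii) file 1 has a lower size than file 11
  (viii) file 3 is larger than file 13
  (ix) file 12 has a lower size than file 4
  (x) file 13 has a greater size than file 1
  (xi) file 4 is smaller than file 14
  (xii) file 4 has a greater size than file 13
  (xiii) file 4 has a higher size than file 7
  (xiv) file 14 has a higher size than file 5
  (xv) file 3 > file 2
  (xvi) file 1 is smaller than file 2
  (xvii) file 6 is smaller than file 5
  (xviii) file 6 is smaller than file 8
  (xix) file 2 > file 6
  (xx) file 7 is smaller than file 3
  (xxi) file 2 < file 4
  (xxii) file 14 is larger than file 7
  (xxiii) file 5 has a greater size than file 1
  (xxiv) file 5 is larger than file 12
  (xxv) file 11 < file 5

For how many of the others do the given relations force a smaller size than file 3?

9

From file 3 the given relations immediately reach file 12, file 13, file 7, file 2, file 4, file 5.
From those, file 1, file 6, file 11 — 9 in total.
No other element is forced below file 3 by the given relations, so the count is 9.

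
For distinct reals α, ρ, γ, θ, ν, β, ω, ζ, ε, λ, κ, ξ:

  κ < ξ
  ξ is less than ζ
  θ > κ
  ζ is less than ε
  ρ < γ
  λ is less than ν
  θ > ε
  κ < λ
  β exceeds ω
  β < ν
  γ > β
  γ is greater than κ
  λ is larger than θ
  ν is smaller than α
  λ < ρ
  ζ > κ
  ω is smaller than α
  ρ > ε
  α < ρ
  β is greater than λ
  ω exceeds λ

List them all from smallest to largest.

κ < ξ < ζ < ε < θ < λ < ω < β < ν < α < ρ < γ

The consecutive links are each given: κ < ξ; ξ < ζ; ζ < ε; ε < θ; θ < λ; λ < ω; ω < β; β < ν; ν < α; α < ρ; ρ < γ.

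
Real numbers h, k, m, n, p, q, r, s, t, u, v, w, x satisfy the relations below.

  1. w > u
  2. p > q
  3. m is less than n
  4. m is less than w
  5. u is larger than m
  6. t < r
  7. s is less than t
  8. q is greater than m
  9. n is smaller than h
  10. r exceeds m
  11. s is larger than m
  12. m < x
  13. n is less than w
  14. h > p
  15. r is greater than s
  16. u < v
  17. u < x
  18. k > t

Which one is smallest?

n is not least since m < n; s is not least since m < s; q is not least since m < q; t is not least since s < t; u is not least since m < u; p is not least since q < p; v is not least since u < v; w is not least since u < w; k is not least since t < k; x is not least since m < x; r is not least since t < r; h is not least since n < h.
Only m has nothing below it, so m is the smallest.

m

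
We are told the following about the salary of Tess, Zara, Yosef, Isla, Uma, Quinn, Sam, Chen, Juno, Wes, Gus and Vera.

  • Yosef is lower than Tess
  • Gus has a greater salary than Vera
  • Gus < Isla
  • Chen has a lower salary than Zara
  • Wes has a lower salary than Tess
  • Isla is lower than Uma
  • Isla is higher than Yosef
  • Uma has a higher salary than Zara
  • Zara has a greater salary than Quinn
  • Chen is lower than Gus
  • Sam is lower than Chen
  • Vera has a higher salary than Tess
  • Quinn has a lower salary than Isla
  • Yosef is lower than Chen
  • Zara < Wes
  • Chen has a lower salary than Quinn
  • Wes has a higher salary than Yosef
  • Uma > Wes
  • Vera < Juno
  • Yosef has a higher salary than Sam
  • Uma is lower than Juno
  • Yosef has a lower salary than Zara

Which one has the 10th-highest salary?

Chen

Chaining the given pairs: Sam < Yosef < Chen < Quinn < Zara < Wes < Tess < Vera < Gus < Isla < Uma < Juno.
The 10th largest is Chen.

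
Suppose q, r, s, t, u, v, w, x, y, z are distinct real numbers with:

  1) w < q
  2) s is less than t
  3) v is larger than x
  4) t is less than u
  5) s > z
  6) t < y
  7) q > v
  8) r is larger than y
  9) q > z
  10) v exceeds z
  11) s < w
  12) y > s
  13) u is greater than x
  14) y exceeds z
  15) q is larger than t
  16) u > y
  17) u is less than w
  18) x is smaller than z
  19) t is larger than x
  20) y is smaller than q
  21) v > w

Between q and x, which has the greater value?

q

x < z and z < s give x < s.
Then s < t extends the chain to t.
Then t < y extends the chain to y.
With y < u: x < z < s < t < y < u.
With u < w: x < z < s < t < y < u < w.
Then w < v extends the chain to v.
Then v < q extends the chain to q.
So x < q; q is the larger of the two.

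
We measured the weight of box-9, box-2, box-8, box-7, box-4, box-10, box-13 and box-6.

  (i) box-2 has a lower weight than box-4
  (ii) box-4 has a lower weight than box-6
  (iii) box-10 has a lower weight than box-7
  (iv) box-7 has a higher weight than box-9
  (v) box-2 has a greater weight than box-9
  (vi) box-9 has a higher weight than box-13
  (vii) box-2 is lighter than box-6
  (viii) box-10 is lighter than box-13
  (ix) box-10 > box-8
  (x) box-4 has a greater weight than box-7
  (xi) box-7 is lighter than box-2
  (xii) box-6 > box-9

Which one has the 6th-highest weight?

box-13

Piecing the relations together gives one ordering: box-8 < box-10 < box-13 < box-9 < box-7 < box-2 < box-4 < box-6.
The 6th largest is box-13.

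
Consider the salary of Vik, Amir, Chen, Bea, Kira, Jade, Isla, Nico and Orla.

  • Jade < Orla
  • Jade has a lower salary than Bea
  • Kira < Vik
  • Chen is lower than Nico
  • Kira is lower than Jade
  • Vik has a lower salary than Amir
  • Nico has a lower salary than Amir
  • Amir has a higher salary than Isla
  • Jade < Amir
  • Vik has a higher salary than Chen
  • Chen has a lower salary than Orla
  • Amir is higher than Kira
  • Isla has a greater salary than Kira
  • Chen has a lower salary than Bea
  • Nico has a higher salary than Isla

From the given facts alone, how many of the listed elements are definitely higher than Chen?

5

Directly above Chen: Vik, Bea, Orla, Nico.
One step further: Amir (5 so far).
No other element is forced above Chen by the given relations, so the count is 5.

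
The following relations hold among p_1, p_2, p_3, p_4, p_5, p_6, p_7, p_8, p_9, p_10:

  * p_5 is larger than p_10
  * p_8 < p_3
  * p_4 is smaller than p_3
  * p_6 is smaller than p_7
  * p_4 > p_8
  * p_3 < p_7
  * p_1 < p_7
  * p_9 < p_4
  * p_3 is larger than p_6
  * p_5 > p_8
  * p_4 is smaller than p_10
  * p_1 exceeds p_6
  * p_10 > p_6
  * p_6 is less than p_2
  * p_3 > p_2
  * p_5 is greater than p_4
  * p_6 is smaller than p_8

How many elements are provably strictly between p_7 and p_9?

The relations place p_9 below p_7. An element lies strictly between them when it is forced above p_9 and also forced below p_7.
Above p_9: {p_4, p_10, p_3, p_5}. Below p_7: {p_6, p_2, p_1, p_8, p_4, p_3}.
Intersection: {p_4, p_3} — 2.

2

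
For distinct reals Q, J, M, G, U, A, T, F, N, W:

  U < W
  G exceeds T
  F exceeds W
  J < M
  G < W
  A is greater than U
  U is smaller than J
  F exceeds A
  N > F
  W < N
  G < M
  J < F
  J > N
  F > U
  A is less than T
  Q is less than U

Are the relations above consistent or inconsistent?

We have J < F stated directly, yet also F < N < J by chaining the others — so F < J. Contradiction.

inconsistent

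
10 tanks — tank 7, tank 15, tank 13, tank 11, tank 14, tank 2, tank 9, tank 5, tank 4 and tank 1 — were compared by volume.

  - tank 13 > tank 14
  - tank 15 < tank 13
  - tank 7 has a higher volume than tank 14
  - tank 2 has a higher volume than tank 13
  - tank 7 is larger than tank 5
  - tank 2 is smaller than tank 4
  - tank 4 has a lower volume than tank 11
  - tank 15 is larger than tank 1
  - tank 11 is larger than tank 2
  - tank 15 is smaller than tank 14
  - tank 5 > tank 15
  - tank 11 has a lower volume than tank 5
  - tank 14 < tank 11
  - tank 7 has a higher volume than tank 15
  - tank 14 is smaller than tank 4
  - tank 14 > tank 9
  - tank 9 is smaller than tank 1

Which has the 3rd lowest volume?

tank 15

The consecutive relations fix a unique order: tank 9 < tank 1 < tank 15 < tank 14 < tank 13 < tank 2 < tank 4 < tank 11 < tank 5 < tank 7.
Counting 3 from the smallest end gives tank 15.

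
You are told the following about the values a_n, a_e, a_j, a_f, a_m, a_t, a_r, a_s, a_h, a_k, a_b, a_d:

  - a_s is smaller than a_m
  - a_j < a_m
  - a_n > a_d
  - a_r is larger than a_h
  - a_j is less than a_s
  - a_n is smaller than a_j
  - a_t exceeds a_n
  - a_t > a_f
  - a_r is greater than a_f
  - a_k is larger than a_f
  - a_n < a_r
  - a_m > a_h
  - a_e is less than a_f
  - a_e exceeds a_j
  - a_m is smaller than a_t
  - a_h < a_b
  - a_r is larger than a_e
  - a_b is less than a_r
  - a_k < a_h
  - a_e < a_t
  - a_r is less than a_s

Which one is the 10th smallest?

a_s

Piecing the relations together gives one ordering: a_d < a_n < a_j < a_e < a_f < a_k < a_h < a_b < a_r < a_s < a_m < a_t.
The 10th smallest is a_s.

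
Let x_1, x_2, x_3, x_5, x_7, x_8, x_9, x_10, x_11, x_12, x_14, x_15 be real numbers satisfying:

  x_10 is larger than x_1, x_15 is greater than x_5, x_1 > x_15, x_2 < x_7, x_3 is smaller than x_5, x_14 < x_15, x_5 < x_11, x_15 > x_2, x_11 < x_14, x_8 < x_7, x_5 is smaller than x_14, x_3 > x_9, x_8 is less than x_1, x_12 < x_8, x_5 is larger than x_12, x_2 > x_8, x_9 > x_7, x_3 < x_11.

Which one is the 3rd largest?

Piecing the relations together gives one ordering: x_12 < x_8 < x_2 < x_7 < x_9 < x_3 < x_5 < x_11 < x_14 < x_15 < x_1 < x_10.
The 3rd largest is x_15.

x_15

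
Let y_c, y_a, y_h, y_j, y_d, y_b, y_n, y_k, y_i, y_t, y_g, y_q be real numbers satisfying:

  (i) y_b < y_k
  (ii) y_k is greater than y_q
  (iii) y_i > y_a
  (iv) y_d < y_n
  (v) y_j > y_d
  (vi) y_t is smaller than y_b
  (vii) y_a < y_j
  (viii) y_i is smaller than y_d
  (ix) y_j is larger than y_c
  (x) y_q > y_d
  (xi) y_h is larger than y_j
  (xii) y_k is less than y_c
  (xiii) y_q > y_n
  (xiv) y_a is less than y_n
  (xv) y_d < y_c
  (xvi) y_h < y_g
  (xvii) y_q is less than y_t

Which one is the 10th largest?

y_d

Piecing the relations together gives one ordering: y_a < y_i < y_d < y_n < y_q < y_t < y_b < y_k < y_c < y_j < y_h < y_g.
Counting 10 from the largest end gives y_d.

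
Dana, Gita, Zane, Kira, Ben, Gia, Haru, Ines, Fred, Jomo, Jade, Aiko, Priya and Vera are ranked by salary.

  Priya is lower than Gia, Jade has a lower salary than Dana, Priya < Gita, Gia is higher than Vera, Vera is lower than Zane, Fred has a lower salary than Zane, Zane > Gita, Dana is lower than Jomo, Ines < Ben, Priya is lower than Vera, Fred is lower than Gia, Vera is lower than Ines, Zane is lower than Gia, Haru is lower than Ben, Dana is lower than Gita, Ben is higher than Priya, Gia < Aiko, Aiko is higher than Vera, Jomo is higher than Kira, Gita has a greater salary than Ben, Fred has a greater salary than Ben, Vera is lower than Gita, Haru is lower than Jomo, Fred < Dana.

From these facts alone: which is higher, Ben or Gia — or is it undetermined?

Chaining the given relations: Ben < Fred < Dana < Gita < Zane < Gia.
So Gia is higher.

Gia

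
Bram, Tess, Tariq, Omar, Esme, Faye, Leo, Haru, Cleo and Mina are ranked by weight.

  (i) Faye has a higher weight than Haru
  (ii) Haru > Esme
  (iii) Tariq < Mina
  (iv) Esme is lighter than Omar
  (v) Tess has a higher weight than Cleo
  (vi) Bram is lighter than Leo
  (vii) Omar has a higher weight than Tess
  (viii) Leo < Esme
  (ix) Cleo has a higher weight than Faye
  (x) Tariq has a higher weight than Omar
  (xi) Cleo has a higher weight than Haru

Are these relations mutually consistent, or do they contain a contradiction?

consistent

The single ordering Bram < Leo < Esme < Haru < Faye < Cleo < Tess < Omar < Tariq < Mina satisfies every listed relation, so no contradiction arises.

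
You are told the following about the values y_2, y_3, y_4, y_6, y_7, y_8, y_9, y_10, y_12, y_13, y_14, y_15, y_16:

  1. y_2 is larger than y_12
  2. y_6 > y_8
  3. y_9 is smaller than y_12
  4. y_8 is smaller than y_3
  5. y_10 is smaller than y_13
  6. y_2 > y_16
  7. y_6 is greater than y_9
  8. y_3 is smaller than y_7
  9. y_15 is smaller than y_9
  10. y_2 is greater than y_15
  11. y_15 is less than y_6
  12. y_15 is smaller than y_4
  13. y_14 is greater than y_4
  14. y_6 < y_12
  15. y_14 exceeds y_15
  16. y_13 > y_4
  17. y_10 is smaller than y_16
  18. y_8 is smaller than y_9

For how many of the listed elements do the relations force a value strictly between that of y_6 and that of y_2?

1

The relations place y_6 below y_2. An element lies strictly between them when it is forced above y_6 and also forced below y_2.
Above y_6: {y_12}. Below y_2: {y_8, y_15, y_10, y_16, y_9, y_12}.
Intersection: {y_12} — 1.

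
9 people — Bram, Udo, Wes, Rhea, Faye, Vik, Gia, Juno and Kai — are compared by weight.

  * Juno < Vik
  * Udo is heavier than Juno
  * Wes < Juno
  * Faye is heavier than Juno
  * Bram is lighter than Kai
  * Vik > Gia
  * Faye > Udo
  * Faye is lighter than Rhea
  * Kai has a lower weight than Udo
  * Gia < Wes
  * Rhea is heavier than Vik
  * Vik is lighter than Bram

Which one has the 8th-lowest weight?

The consecutive relations fix a unique order: Gia < Wes < Juno < Vik < Bram < Kai < Udo < Faye < Rhea.
The 8th smallest is Faye.

Faye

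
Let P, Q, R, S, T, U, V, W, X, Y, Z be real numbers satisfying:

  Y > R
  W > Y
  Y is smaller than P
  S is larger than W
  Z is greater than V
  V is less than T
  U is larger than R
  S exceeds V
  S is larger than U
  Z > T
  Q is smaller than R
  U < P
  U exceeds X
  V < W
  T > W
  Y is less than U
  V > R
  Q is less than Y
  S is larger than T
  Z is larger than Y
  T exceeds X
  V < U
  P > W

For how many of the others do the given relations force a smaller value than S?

8

From S the given relations immediately reach V, W, T, U.
From those, R, Y, X — 7 in total.
From those, Q — 8 in total.
No other element is forced below S by the given relations, so the count is 8.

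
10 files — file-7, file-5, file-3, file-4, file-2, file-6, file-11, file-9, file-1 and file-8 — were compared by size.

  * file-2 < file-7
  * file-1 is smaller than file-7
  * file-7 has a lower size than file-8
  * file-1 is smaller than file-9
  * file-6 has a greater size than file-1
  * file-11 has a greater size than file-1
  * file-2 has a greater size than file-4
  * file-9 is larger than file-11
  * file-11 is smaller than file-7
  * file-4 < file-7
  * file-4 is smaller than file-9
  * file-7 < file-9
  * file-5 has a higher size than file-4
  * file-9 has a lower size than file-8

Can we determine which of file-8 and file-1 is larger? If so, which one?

file-8

Chaining the given relations: file-1 < file-11 < file-7 < file-9 < file-8.
So file-8 is larger.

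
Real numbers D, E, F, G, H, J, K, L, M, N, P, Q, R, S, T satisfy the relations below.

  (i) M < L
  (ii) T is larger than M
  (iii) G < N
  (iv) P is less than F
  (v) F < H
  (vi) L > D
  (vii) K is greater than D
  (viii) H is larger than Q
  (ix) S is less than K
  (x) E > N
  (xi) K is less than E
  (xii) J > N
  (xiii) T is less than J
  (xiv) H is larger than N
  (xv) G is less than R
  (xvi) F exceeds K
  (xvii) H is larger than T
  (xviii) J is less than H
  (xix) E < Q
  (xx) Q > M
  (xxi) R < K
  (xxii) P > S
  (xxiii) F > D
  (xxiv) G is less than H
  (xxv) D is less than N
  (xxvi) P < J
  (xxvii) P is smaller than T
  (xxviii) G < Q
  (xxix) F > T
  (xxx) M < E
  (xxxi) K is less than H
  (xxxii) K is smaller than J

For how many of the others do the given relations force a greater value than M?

Directly above M: T, E, Q, L.
One step further: J, F, H (7 so far).
Nothing else is reachable above M; 7 in all.

7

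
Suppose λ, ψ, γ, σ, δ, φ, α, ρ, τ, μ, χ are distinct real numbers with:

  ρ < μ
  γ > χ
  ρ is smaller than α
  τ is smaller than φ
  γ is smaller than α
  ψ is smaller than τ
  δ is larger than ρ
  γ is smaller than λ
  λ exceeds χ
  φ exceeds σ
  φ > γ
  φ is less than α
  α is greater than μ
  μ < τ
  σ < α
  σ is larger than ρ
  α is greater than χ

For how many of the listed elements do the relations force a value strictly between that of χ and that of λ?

The relations place χ below λ. An element lies strictly between them when it is forced above χ and also forced below λ.
Above χ: {γ, φ, α}. Below λ: {γ}.
Intersection: {γ} — 1.

1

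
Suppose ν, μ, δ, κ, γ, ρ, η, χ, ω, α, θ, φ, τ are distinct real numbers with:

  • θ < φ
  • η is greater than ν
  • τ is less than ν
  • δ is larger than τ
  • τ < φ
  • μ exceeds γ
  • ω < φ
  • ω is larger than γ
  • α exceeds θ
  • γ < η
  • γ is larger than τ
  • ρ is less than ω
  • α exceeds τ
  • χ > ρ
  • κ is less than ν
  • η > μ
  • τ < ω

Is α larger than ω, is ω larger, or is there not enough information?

Following every chain through α: below α we get θ, τ.
ω is not reached, and no chain runs the other way from ω to α.
So the given relations leave the order of α and ω undetermined.

undetermined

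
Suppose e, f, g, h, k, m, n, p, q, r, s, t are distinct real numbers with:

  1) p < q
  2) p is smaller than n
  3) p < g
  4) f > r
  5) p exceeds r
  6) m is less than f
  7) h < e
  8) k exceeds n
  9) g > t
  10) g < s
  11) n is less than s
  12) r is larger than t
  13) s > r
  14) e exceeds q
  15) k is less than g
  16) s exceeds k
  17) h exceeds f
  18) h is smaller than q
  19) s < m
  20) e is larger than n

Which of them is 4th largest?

Chaining the given pairs: t < r < p < n < k < g < s < m < f < h < q < e.
Counting 4 from the largest end gives f.

f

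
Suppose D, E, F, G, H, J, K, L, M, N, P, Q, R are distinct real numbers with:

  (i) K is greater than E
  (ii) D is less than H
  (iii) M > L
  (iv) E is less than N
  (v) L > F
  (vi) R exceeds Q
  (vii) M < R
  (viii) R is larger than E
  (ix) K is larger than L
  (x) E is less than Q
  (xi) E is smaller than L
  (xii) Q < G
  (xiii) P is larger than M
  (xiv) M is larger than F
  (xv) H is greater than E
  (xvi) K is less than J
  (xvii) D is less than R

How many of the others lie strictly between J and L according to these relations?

The relations place L below J. An element lies strictly between them when it is forced above L and also forced below J.
Above L: {M, R, P, K}. Below J: {E, F, K}.
Intersection: {K} — 1.

1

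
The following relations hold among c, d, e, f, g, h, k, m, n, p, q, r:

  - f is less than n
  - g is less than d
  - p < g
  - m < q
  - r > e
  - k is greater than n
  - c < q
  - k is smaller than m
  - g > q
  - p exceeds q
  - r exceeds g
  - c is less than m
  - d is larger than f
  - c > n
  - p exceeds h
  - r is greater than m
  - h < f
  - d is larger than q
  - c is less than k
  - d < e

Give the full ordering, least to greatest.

Each adjacent pair is fixed by a given relation: h < f; f < n; n < c; c < k; k < m; m < q; q < p; p < g; g < d; d < e; e < r. Chaining them end to end gives the full order.

h < f < n < c < k < m < q < p < g < d < e < r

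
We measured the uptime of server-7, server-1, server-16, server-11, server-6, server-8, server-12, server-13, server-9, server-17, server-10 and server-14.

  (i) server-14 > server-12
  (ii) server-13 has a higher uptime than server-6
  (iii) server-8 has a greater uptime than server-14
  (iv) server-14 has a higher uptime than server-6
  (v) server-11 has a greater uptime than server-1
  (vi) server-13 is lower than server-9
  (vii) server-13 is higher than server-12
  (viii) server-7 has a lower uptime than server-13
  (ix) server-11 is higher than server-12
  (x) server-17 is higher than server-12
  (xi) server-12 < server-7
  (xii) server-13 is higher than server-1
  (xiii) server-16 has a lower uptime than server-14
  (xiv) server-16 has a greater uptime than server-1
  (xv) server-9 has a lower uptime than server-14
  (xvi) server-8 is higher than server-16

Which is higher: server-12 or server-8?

server-8

Link the given pairs in sequence: server-12 < server-7; server-7 < server-13; server-13 < server-9; server-9 < server-14; server-14 < server-8.
Chaining these gives server-12 < server-7 < server-13 < server-9 < server-14 < server-8.
So server-12 < server-8; server-8 is the higher of the two.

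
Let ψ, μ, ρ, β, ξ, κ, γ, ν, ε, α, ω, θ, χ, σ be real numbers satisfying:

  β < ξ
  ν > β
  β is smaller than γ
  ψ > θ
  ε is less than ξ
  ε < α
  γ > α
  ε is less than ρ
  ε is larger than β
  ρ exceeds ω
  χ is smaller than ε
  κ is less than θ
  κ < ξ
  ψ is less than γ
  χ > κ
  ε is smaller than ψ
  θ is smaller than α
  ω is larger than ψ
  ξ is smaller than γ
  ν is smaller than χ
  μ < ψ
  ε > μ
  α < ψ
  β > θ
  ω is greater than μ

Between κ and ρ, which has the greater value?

Chaining the given relations: κ < θ < β < ν < χ < ε < α < ψ < ω < ρ.
So κ < ρ; ρ is the larger of the two.

ρ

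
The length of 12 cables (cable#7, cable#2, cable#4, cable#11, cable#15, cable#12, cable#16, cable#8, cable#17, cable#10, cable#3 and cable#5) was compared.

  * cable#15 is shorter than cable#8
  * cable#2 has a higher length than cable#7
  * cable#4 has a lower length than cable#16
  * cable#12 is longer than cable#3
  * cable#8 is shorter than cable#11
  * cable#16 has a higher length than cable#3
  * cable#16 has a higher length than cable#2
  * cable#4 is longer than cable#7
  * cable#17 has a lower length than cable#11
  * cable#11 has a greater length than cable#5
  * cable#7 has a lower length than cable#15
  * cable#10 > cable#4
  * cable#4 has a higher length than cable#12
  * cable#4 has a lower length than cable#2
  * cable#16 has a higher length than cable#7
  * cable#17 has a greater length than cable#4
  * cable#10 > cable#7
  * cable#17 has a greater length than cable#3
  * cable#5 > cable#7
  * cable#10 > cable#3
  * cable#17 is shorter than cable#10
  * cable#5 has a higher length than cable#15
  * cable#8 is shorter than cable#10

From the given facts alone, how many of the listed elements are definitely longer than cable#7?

9

The elements the relations force above cable#7 are cable#4, cable#15, cable#17, cable#5, cable#2, cable#16, cable#8, cable#11, cable#10 — no chain reaches any other.
That is 9.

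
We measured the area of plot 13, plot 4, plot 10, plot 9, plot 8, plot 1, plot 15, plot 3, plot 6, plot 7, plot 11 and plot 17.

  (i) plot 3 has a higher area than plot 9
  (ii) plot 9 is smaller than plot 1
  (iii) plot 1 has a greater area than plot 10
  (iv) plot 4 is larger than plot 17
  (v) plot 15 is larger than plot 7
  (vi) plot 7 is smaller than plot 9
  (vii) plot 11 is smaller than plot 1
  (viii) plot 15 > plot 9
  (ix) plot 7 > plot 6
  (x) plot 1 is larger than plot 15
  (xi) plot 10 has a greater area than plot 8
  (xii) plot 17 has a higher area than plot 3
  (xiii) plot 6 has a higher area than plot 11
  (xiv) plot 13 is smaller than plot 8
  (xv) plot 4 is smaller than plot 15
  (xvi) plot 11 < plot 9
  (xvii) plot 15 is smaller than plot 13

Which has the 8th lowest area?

plot 15

Chaining the given pairs: plot 11 < plot 6 < plot 7 < plot 9 < plot 3 < plot 17 < plot 4 < plot 15 < plot 13 < plot 8 < plot 10 < plot 1.
Counting 8 from the smallest end gives plot 15.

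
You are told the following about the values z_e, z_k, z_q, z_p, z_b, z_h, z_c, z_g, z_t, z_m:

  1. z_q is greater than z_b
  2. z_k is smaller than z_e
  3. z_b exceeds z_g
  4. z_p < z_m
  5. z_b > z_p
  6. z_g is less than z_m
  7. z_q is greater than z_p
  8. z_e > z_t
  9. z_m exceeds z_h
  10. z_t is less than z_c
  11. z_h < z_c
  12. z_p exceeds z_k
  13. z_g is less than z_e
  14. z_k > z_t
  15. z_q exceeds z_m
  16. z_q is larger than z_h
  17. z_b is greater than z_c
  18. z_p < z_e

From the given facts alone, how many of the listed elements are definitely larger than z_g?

4

Directly above z_g: z_b, z_m, z_e.
One step further: z_q (4 so far).
No other element is forced above z_g by the given relations, so the count is 4.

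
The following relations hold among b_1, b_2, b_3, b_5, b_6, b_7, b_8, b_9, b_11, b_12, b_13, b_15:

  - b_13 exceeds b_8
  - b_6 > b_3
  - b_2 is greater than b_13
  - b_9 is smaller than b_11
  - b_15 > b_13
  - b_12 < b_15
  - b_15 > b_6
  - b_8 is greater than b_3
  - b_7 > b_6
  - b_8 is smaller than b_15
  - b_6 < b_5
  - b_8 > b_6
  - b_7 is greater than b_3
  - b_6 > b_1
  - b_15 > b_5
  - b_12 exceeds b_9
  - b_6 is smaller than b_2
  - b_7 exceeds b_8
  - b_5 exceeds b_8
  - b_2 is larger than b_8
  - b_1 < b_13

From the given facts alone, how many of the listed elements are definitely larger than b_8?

5

From b_8 the given relations immediately reach b_13, b_5, b_2, b_15, b_7.
Nothing else is reachable above b_8; 5 in all.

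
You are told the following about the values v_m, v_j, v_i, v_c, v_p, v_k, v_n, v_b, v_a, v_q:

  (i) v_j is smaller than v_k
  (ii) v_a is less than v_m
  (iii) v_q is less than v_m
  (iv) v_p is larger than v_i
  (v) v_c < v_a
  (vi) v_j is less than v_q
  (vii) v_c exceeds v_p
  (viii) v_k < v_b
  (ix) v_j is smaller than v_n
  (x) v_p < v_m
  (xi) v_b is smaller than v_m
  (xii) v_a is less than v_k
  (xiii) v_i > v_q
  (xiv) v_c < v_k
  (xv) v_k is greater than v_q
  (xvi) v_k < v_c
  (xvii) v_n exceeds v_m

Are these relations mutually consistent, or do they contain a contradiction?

inconsistent

Chaining the given relations yields v_c < v_a < v_k, so v_c < v_k. But one relation states v_k < v_c. These cannot both hold.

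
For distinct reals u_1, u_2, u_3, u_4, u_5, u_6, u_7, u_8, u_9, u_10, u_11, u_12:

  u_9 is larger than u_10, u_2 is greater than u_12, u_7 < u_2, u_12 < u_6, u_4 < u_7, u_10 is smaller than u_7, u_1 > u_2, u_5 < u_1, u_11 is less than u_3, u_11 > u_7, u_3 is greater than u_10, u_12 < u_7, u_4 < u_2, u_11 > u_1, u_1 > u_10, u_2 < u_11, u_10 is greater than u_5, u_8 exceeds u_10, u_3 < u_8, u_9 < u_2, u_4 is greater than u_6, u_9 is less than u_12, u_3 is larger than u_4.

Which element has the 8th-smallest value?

Chaining the given pairs: u_5 < u_10 < u_9 < u_12 < u_6 < u_4 < u_7 < u_2 < u_1 < u_11 < u_3 < u_8.
The 8th smallest is u_2.

u_2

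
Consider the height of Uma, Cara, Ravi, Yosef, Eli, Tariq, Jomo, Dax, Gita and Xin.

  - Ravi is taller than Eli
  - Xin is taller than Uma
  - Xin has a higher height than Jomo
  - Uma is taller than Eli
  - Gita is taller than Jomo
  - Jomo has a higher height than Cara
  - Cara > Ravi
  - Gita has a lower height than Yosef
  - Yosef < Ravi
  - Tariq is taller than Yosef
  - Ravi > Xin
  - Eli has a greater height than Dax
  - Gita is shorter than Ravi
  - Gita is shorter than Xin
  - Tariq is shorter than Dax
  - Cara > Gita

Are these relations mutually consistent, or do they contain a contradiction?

inconsistent

Chaining the given relations yields Jomo < Gita < Yosef < Tariq < Dax < Eli < Uma < Xin < Ravi < Cara, so Jomo < Cara. But one relation states Cara < Jomo. These cannot both hold.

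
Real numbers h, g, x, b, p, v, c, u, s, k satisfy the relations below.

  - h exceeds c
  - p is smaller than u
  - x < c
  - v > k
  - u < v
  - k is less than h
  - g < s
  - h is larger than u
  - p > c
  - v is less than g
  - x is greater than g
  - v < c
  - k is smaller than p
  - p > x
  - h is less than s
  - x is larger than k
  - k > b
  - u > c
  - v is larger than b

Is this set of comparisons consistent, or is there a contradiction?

We have u < v stated directly, yet also v < g < x < c < p < u by chaining the others — so v < u. Contradiction.

inconsistent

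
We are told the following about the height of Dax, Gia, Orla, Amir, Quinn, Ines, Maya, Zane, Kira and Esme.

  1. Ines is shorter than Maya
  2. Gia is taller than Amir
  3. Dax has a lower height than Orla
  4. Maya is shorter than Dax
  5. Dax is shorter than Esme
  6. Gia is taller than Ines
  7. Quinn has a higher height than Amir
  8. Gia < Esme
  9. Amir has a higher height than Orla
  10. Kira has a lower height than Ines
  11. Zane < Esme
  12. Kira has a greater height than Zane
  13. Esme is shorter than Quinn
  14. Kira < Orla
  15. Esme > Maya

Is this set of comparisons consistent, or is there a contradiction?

consistent

The single ordering Zane < Kira < Ines < Maya < Dax < Orla < Amir < Gia < Esme < Quinn satisfies every listed relation, so no contradiction arises.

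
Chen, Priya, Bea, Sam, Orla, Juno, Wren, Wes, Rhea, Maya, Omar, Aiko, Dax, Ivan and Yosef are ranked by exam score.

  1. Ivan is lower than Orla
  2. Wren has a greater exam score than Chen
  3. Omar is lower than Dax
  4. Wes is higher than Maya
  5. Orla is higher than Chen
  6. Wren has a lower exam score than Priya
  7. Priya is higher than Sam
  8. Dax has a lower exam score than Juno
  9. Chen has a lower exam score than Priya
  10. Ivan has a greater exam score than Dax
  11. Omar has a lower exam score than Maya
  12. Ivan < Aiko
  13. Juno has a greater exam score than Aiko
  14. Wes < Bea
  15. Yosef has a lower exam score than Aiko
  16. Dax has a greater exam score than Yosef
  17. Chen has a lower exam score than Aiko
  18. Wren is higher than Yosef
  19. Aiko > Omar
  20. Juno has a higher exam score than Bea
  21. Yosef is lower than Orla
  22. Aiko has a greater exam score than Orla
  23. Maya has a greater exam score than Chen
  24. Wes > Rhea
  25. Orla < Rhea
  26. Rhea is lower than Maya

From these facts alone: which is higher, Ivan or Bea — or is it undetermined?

Link the given pairs in sequence: Ivan < Orla; Orla < Rhea; Rhea < Maya; Maya < Wes; Wes < Bea.
Chaining these gives Ivan < Orla < Rhea < Maya < Wes < Bea.
So Bea is higher.

Bea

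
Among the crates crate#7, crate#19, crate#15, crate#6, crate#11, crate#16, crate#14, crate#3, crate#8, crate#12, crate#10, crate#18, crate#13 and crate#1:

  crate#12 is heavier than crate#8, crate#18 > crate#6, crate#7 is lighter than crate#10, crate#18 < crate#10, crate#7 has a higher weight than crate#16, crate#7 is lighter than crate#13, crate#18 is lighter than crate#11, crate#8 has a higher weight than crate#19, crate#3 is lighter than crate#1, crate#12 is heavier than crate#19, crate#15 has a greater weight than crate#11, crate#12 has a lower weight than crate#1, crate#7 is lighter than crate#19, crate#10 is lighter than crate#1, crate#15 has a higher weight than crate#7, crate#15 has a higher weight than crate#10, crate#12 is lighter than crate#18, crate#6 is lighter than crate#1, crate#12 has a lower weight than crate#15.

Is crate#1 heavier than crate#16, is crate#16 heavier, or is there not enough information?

crate#1

crate#16 < crate#7 < crate#19 < crate#8 < crate#12 < crate#18 < crate#10 < crate#1, by transitivity through crate#7, crate#19, crate#8, crate#12, crate#18, crate#10.
So crate#1 is heavier.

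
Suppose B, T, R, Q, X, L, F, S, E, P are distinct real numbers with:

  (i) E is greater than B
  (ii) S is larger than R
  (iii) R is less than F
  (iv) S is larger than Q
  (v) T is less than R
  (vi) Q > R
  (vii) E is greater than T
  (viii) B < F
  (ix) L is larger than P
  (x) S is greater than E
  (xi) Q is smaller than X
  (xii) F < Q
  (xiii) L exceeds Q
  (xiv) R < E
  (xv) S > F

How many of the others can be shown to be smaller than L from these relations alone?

6

From L the given relations immediately reach Q, P.
From those, R, F — 4 in total.
From those, T, B — 6 in total.
No other element is forced below L by the given relations, so the count is 6.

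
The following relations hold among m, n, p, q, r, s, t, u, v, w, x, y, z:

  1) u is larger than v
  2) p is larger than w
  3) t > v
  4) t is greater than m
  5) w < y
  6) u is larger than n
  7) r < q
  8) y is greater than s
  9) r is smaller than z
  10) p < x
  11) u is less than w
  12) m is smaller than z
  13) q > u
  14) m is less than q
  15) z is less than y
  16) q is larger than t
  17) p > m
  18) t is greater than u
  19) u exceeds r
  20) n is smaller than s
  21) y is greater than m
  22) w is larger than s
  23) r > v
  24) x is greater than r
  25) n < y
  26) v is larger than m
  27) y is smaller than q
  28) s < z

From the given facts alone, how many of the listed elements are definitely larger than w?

4

Directly above w: p, y.
One step further: q, x (4 so far).
Nothing else is reachable above w; 4 in all.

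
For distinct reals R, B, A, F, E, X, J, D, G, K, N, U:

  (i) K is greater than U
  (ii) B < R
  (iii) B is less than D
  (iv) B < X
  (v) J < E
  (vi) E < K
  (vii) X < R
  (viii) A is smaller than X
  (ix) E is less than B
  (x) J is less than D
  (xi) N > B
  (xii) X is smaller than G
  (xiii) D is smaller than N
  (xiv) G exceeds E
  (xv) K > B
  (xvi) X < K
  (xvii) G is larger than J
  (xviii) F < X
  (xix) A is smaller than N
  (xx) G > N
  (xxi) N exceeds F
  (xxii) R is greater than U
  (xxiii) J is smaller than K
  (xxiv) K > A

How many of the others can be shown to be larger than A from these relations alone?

5

The elements the relations force above A are N, X, G, K, R — no chain reaches any other.
That is 5.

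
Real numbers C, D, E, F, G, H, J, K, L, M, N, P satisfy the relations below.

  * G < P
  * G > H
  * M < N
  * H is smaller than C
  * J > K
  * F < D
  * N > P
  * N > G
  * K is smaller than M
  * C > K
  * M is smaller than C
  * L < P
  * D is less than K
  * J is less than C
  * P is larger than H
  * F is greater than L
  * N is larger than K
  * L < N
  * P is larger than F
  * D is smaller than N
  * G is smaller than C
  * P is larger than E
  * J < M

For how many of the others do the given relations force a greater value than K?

4

The elements the relations force above K are J, M, C, N — no chain reaches any other.
That is 4.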